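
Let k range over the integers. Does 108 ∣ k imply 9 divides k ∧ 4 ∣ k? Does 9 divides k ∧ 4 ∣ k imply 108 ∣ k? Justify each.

(⇒) holds; (⇐) fails.

[⇒] If 108 ∣ k, write k = 108q. Since 108 = 12·9, k = 9·(12q), so 9 ∣ k; and since 108 = 27·4, k = 4·(27q), so 4 ∣ k.

[⇐] This fails: take k = 36. Both 9 ∣ 36 and 4 ∣ 36, yet 36 is not a multiple of 108 (since 36 = 0·108 + 36), so 108 ∤ 36.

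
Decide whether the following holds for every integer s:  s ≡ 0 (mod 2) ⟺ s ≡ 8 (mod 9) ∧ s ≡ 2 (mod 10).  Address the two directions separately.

The forward direction fails; the converse holds.

(⇒) This fails: s = 0 gives 0 ≡ 0 (mod 2) but 0 ≡ 0 (mod 9), so the conjunction on the right does not hold.

(⇐) Conversely, if s ≡ 8 (mod 9) and s ≡ 2 (mod 10), then by the Chinese remainder theorem s ≡ 62 (mod 90). Since 62 ≡ 0 (mod 2) and 2 ∣ 90, we get s ≡ 0 (mod 2).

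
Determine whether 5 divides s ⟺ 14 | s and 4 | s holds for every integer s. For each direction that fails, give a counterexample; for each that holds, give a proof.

(⇒) fails and (⇐) fails.

Forward direction. This fails: take s = 5. Certainly 5 ∣ 5, but 14 ∤ 5.

Converse. This fails: take s = 28. Both 14 ∣ 28 and 4 ∣ 28, yet 28 is not a multiple of 5 (since 28 = 5·5 + 3), so 5 ∤ 28.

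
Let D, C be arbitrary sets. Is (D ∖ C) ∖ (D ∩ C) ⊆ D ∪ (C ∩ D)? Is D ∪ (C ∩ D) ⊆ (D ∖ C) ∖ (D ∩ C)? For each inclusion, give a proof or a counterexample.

(⊆) holds; (⊇) fails.

(⟹) Let x ∈ (D ∖ C) ∖ (D ∩ C). Then x ∈ D and x ∉ C, from which x ∈ D ∪ (C ∩ D).

(⟸) This inclusion fails. Take D = {1}, C = {1}; then 1 ∈ D ∪ (C ∩ D) but 1 ∉ (D ∖ C) ∖ (D ∩ C).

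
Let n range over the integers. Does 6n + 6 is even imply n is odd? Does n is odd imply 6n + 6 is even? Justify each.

(⇒) fails; (⇐) holds.

(⟹) This fails: take n = 0. Then 6n + 6 = 6, which is even, yet n = 0 is even, not odd.

(⟸) Suppose n is odd. Since 6 is even, 6n is even for every n, so 6n + 6 has the same parity as 6, which is even. Hence 6n + 6 is even.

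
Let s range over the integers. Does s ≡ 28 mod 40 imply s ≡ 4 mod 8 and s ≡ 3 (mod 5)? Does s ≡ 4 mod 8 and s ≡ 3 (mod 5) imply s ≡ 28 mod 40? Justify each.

Both directions hold; the statement is true.

Forward direction. Suppose s ≡ 28 (mod 40); write s = 40j + 28. Since 8 ∣ 40, reducing mod 8 gives s ≡ 28 ≡ 4 (mod 8); since 5 ∣ 40, reducing mod 5 gives s ≡ 28 ≡ 3 (mod 5).

Converse. If s ≡ 4 (mod 8) and s ≡ 3 (mod 5), then by the Chinese remainder theorem s ≡ 28 (mod 40). This is exactly s ≡ 28 (mod 40).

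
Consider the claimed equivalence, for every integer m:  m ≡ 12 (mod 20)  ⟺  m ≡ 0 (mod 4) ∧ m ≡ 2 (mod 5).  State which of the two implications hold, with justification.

Equivalent; both directions hold.

(⟹) Suppose m ≡ 12 (mod 20); write m = 20j + 12. Since 4 ∣ 20, reducing mod 4 gives m ≡ 12 ≡ 0 (mod 4); since 5 ∣ 20, reducing mod 5 gives m ≡ 12 ≡ 2 (mod 5).

(⟸) Conversely, if m ≡ 0 (mod 4) and m ≡ 2 (mod 5), then by the Chinese remainder theorem m ≡ 12 (mod 20). This is exactly m ≡ 12 (mod 20).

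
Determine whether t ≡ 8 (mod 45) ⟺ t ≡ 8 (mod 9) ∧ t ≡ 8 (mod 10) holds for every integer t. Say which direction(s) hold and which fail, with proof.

(→) This fails: t = 53 gives 53 ≡ 8 (mod 45) but 53 ≡ 3 (mod 10), so the conjunction on the right does not hold.

(←) Conversely, if t ≡ 8 (mod 9) and t ≡ 8 (mod 10), then by the Chinese remainder theorem t ≡ 8 (mod 90). Since 8 ≡ 8 (mod 45) and 45 ∣ 90, we get t ≡ 8 (mod 45).

Not equivalent: only (⇐) holds.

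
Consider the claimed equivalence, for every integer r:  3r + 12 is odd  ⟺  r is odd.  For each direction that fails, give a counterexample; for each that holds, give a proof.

(⇒) Suppose 3r + 12 is odd. Since 3 is odd, 3r and r have the same parity, so 3r + 12 ≡ r + 12 (mod 2). As 12 is even, 3r + 12 is odd exactly when r is odd. Thus r is odd.

(⇐) Conversely, suppose r is odd; write r = 2j + 1. Then 3r + 12 = 3·(2j + 1) + 12 = 2·3j + 15, which is odd.

The biconditional holds.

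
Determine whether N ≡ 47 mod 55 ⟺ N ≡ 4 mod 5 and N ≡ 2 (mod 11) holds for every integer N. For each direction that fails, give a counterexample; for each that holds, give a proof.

Both directions fail.

[⇒] This fails: N = 47 gives 47 ≡ 47 (mod 55) but 47 ≡ 2 (mod 5), so the conjunction on the right does not hold.

[⇐] This fails: N = 24 satisfies both congruences on the right (24 ≡ 4 mod 5 and 24 ≡ 2 mod 11) yet 24 ≡ 24 (mod 55), not 47.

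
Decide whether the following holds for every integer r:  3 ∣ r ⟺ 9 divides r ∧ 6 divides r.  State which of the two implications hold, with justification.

Forward direction. This fails: take r = 3. Certainly 3 ∣ 3, but 9 ∤ 3.

Converse. Suppose 9 ∣ r and 6 ∣ r. Any common multiple of 9 and 6 is a multiple of their lcm; here lcm(9, 6) = 9·6/gcd(9, 6) = 54/3 = 18, so 18 ∣ r. Since 3 ∣ 18, it follows that 3 ∣ r.

Only the converse holds.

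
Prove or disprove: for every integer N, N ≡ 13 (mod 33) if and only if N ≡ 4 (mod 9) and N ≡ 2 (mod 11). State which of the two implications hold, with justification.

(⟸) If N ≡ 4 (mod 9) and N ≡ 2 (mod 11), then by the Chinese remainder theorem N ≡ 13 (mod 99). Since 13 ≡ 13 (mod 33) and 33 ∣ 99, we get N ≡ 13 (mod 33).

(⟹) This fails: N = 46 gives 46 ≡ 13 (mod 33) but 46 ≡ 1 (mod 9), so the conjunction on the right does not hold.

Not equivalent: only (⇐) holds.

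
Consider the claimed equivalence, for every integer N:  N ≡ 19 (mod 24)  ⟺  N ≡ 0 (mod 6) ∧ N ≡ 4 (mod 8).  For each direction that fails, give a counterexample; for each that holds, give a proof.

[⇒] This fails: N = 19 gives 19 ≡ 19 (mod 24) but 19 ≡ 1 (mod 6), so the conjunction on the right does not hold.

[⇐] This fails: N = 12 satisfies both congruences on the right (12 ≡ 0 mod 6 and 12 ≡ 4 mod 8) yet 12 ≡ 12 (mod 24), not 19.

Neither direction holds.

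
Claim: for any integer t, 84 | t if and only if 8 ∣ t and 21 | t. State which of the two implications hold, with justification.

(⇒) This fails: take t = 84. Certainly 84 ∣ 84, but 8 ∤ 84.

(⇐) Suppose 8 ∣ t and 21 ∣ t. Any common multiple of 8 and 21 is a multiple of their lcm; here gcd(8, 21) = 1, so lcm(8, 21) = 8·21 = 168, so 168 ∣ t. Since 84 ∣ 168, it follows that 84 ∣ t.

The forward direction fails; the converse holds.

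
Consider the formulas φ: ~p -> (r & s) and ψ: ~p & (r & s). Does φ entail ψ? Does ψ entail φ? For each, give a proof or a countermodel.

[⇒] This fails. Under p = T, s = F, r = F, the left side is true but the right side is false.

[⇐] Assume the antecedent. If p is true, the antecedent cannot hold. If p is false, the antecedent forces (p = F, s = T, r = T), and ~p -> (r & s) holds there. Either way ~p -> (r & s) holds.

Only the converse holds.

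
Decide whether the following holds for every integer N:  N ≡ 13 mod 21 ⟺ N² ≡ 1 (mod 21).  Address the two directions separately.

Not equivalent: only (⇒) holds.

(→) Suppose N ≡ 13 mod 21. Write N = 21j + 13. Then (21j + 13)² = 441j² + 546j + 169 = 21(21j² + 26j + 8) + 1, so N² ≡ 1 (mod 21).

(←) This fails: take N = 1. Then 1² = 1 ≡ 1 (mod 21), yet 1 ≡ 1 (mod 21), not 13.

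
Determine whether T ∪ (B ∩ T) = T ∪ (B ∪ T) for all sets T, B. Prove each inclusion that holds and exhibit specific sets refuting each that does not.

(⟸) This inclusion fails. Take T = ∅, B = {1}; then 1 ∈ T ∪ (B ∪ T) but 1 ∉ T ∪ (B ∩ T).

(⟹) Let x ∈ T ∪ (B ∩ T). Then either x ∈ T and x ∉ B; or x ∈ T ∩ B. In each case x ∈ T ∪ (B ∪ T), so T ∪ (B ∩ T) ⊆ T ∪ (B ∪ T).

Only the forward inclusion holds.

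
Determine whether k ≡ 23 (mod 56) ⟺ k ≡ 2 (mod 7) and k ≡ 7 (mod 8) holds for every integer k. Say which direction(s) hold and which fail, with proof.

(⟸) If k ≡ 2 (mod 7) and k ≡ 7 (mod 8), then by the Chinese remainder theorem k ≡ 23 (mod 56). This is exactly k ≡ 23 (mod 56).

(⟹) Suppose k ≡ 23 (mod 56); write k = 56j + 23. Since 7 ∣ 56, reducing mod 7 gives k ≡ 23 ≡ 2 (mod 7); since 8 ∣ 56, reducing mod 8 gives k ≡ 23 ≡ 7 (mod 8).

Both directions hold.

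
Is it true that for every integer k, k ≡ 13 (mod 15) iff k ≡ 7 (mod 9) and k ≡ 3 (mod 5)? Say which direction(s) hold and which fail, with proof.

(⇒) fails; (⇐) holds.

(⟹) This fails: k = 28 gives 28 ≡ 13 (mod 15) but 28 ≡ 1 (mod 9), so the conjunction on the right does not hold.

(⟸) Conversely, if k ≡ 7 (mod 9) and k ≡ 3 (mod 5), then by the Chinese remainder theorem k ≡ 43 (mod 45). Since 43 ≡ 13 (mod 15) and 15 ∣ 45, we get k ≡ 13 (mod 15).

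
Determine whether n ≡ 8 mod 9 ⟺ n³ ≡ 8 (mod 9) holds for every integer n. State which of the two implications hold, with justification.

[⇒] Suppose n ≡ 8 mod 9. Write n = 9j + 8. Then (9j + 8)³ = 729j³ + 1944j² + 1728j + 512 = 9(81j³ + 216j² + 192j + 56) + 8, so n³ ≡ 8 (mod 9).

[⇐] This fails: take n = 2. Then 2³ = 8 ≡ 8 (mod 9), yet 2 ≡ 2 (mod 9), not 8.

Only the forward direction holds.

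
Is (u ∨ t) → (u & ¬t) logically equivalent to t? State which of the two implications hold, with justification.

(→) This fails. Under u = F, t = F, the left side is true but the right side is false.

(←) This fails. Under u = F, t = T, the left side is false but the right side is true.

Both directions fail.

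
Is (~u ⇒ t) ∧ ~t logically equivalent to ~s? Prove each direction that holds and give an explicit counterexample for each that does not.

Both directions fail.

[⇒] This fails. Under u = T, s = T, t = F, the left side is true but the right side is false.

[⇐] This fails. Under u = F, s = F, t = F, the left side is false but the right side is true.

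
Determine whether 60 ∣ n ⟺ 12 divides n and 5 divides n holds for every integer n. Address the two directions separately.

Equivalent; both directions hold.

Forward direction. If 60 ∣ n, write n = 60q. Since 60 = 5·12, n = 12·(5q), so 12 ∣ n; and since 60 = 12·5, n = 5·(12q), so 5 ∣ n.

Converse. Suppose 12 ∣ n and 5 ∣ n. Any common multiple of 12 and 5 is a multiple of their lcm; here gcd(12, 5) = 1, so lcm(12, 5) = 12·5 = 60, so 60 ∣ n.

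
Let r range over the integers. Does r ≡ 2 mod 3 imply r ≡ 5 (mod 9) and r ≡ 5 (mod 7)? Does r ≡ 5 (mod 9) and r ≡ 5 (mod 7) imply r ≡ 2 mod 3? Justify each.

[⇒] This fails: r = 2 gives 2 ≡ 2 (mod 3) but 2 ≡ 2 (mod 9), so the conjunction on the right does not hold.

[⇐] Conversely, if r ≡ 5 (mod 9) and r ≡ 5 (mod 7), then by the Chinese remainder theorem r ≡ 5 (mod 63). Since 5 ≡ 2 (mod 3) and 3 ∣ 63, we get r ≡ 2 (mod 3).

Not equivalent: only (⇐) holds.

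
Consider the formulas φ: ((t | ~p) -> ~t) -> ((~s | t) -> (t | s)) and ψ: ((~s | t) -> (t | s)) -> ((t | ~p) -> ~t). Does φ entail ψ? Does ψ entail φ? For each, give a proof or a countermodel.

Neither implication holds.

(⟹) This fails. Under t = T, s = F, p = F, the left side is true but the right side is false.

(⟸) This fails. Under t = F, s = F, p = F, the left side is false but the right side is true.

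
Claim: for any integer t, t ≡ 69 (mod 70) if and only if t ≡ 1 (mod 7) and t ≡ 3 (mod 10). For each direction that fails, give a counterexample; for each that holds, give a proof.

Neither implication holds.

(⇒) This fails: t = 69 gives 69 ≡ 69 (mod 70) but 69 ≡ 6 (mod 7), so the conjunction on the right does not hold.

(⇐) This fails: t = 43 satisfies both congruences on the right (43 ≡ 1 mod 7 and 43 ≡ 3 mod 10) yet 43 ≡ 43 (mod 70), not 69.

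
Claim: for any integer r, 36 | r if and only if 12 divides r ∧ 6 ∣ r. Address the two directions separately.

The forward direction holds; the converse fails.

[⇒] If 36 ∣ r, write r = 36q. Since 36 = 3·12, r = 12·(3q), so 12 ∣ r; and since 36 = 6·6, r = 6·(6q), so 6 ∣ r.

[⇐] This fails: take r = 12. Both 12 ∣ 12 and 6 ∣ 12, yet 12 is not a multiple of 36 (since 12 = 0·36 + 12), so 36 ∤ 12.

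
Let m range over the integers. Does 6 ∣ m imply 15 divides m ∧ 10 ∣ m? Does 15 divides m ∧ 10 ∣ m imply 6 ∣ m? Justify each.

(→) This fails: take m = 6. Certainly 6 ∣ 6, but 15 ∤ 6.

(←) Suppose 15 ∣ m and 10 ∣ m. Any common multiple of 15 and 10 is a multiple of their lcm; here lcm(15, 10) = 15·10/gcd(15, 10) = 150/5 = 30, so 30 ∣ m. Since 6 ∣ 30, it follows that 6 ∣ m.

Only the converse holds.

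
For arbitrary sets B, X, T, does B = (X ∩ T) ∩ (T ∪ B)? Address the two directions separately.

Both inclusions fail.

(⟹) This inclusion fails. Take B = {1}, X = ∅, T = ∅; then 1 ∈ B but 1 ∉ (X ∩ T) ∩ (T ∪ B).

(⟸) This inclusion fails. Take B = ∅, X = {1}, T = {1}; then 1 ∈ (X ∩ T) ∩ (T ∪ B) but 1 ∉ B.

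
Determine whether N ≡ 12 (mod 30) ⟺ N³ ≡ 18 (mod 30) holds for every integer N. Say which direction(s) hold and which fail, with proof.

Equivalent; both directions hold.

[⇒] Suppose N ≡ 12 (mod 30). Write N = 30j + 12. Then (30j + 12)³ = 27000j³ + 32400j² + 12960j + 1728 = 30(900j³ + 1080j² + 432j + 57) + 18, so N³ ≡ 18 (mod 30).

[⇐] Conversely, suppose N³ ≡ 18 (mod 30). The only residue r in {0, …, 29} with r³ ≡ 18 (mod 30) is r = 12, so N ≡ 12 (mod 30).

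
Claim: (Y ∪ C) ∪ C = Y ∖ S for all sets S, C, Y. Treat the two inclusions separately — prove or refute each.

(⊇) Let x ∈ Y ∖ S. Then either x ∈ Y and x ∉ S, C; or x ∈ C ∩ Y and x ∉ S. In each case x ∈ (Y ∪ C) ∪ C, so Y ∖ S ⊆ (Y ∪ C) ∪ C.

(⊆) This inclusion fails. Take S = ∅, C = {1}, Y = ∅; then 1 ∈ (Y ∪ C) ∪ C but 1 ∉ Y ∖ S.

Only the reverse inclusion holds.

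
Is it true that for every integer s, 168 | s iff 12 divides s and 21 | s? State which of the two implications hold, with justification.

Only the forward direction holds.

(⇒) If 168 ∣ s, write s = 168q. Since 168 = 14·12, s = 12·(14q), so 12 ∣ s; and since 168 = 8·21, s = 21·(8q), so 21 ∣ s.

(⇐) This fails: take s = 84. Both 12 ∣ 84 and 21 ∣ 84, yet 84 is not a multiple of 168 (since 84 = 0·168 + 84), so 168 ∤ 84.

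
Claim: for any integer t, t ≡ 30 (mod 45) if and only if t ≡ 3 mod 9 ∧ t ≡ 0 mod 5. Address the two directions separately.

Both directions hold.

[⇒] Suppose t ≡ 30 (mod 45); write t = 45j + 30. Since 9 ∣ 45, reducing mod 9 gives t ≡ 30 ≡ 3 (mod 9); since 5 ∣ 45, reducing mod 5 gives t ≡ 30 ≡ 0 (mod 5).

[⇐] Conversely, if t ≡ 3 (mod 9) and t ≡ 0 (mod 5), then by the Chinese remainder theorem t ≡ 30 (mod 45). This is exactly t ≡ 30 (mod 45).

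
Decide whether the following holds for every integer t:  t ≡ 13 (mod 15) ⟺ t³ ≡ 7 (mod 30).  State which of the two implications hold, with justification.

(⇐) The residues r modulo 30 with r³ ≡ 7 (mod 30) are exactly {13}, and each is ≡ 13 (mod 15).

(⇒) This fails: take t = 28. Then 28 ≡ 13 (mod 15), but 28³ = 21952 ≡ 22 (mod 30), not 7.

Not equivalent: only (⇐) holds.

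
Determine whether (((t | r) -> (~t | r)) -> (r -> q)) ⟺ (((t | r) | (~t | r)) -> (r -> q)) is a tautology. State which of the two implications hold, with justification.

Both directions hold.

(⟹) Assume the antecedent. If q is true, the consequent reduces to true regardless of the other variables. If q is false, the antecedent forces (q = F, r = F, t = F) or (q = F, r = F, t = T), and the consequent holds there. Either way the consequent holds.

(⟸) Assume the antecedent. If q is true, the consequent reduces to true regardless of the other variables. If q is false, the antecedent forces (q = F, r = F, t = F) or (q = F, r = F, t = T), and the consequent holds there. Either way the consequent holds.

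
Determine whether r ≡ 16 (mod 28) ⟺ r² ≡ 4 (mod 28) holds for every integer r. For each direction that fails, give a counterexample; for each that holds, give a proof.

Only the forward implication holds.

(⟹) Suppose r ≡ 16 (mod 28). Write r = 28j + 16. Then (28j + 16)² = 784j² + 896j + 256 = 28(28j² + 32j + 9) + 4, so r² ≡ 4 (mod 28).

(⟸) This fails: take r = 2. Then 2² = 4 ≡ 4 (mod 28), yet 2 ≡ 2 (mod 28), not 16.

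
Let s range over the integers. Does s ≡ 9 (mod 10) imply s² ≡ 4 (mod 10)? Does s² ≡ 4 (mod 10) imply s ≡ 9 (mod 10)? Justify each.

Forward direction. This fails: take s = 9. Then 9 ≡ 9 (mod 10), but 9² = 81 ≡ 1 (mod 10), not 4.

Converse. This fails: take s = 2. Then 2² = 4 ≡ 4 (mod 10), yet 2 ≡ 2 (mod 10), not 9.

Neither direction holds.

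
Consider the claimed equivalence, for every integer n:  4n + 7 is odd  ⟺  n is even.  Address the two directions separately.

The forward direction fails; the converse holds.

Forward direction. This fails: take n = 1. Then 4n + 7 = 11, which is odd, yet n = 1 is odd, not even.

Converse. Suppose n is even. Since 4 is even, 4n is even for every n, so 4n + 7 has the same parity as 7, which is odd. Hence 4n + 7 is odd.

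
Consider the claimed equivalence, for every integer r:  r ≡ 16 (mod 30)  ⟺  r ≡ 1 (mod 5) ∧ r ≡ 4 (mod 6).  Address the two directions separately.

Both directions hold.

Forward direction. Suppose r ≡ 16 (mod 30); write r = 30j + 16. Since 5 ∣ 30, reducing mod 5 gives r ≡ 16 ≡ 1 (mod 5); since 6 ∣ 30, reducing mod 6 gives r ≡ 16 ≡ 4 (mod 6).

Converse. If r ≡ 1 (mod 5) and r ≡ 4 (mod 6), then by the Chinese remainder theorem r ≡ 16 (mod 30). This is exactly r ≡ 16 (mod 30).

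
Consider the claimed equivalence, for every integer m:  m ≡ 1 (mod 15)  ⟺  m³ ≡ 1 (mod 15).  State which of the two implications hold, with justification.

(←) Suppose m³ ≡ 1 (mod 15). The only residue r in {0, …, 14} with r³ ≡ 1 (mod 15) is r = 1, so m ≡ 1 (mod 15).

(→) Suppose m ≡ 1 (mod 15). Write m = 15j + 1. Then (15j + 1)³ = 3375j³ + 675j² + 45j + 1 = 15(225j³ + 45j² + 3j) + 1, so m³ ≡ 1 (mod 15).

Both implications hold.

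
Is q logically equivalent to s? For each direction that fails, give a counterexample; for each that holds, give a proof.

Neither implication holds.

Forward direction. This fails. Under q = T, s = F, the left side is true but the right side is false.

Converse. This fails. Under q = F, s = T, the left side is false but the right side is true.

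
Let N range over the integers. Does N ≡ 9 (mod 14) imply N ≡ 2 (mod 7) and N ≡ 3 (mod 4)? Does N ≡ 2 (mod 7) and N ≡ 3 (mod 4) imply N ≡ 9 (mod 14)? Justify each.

Only the converse holds.

(⇒) This fails: N = 9 gives 9 ≡ 9 (mod 14) but 9 ≡ 1 (mod 4), so the conjunction on the right does not hold.

(⇐) Conversely, if N ≡ 2 (mod 7) and N ≡ 3 (mod 4), then by the Chinese remainder theorem N ≡ 23 (mod 28). Since 23 ≡ 9 (mod 14) and 14 ∣ 28, we get N ≡ 9 (mod 14).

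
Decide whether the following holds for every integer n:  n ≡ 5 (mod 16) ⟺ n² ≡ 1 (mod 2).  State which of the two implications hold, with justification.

[⇒] Suppose n ≡ 5 (mod 16). Then n² ≡ 5² = 25 (mod 16), and since 2 ∣ 16, also n² ≡ 1 (mod 2).

[⇐] This fails: take n = 1. Then 1² = 1 ≡ 1 (mod 2), yet 1 ≡ 1 (mod 16), not 5.

(⇒) holds; (⇐) fails.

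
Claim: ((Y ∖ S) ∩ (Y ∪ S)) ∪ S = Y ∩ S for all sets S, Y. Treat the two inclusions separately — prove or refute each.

Forward inclusion. This inclusion fails. Take S = {1}, Y = ∅; then 1 ∈ ((Y ∖ S) ∩ (Y ∪ S)) ∪ S but 1 ∉ Y ∩ S.

Reverse inclusion. Let x ∈ Y ∩ S. Then x ∈ S ∩ Y, from which x ∈ ((Y ∖ S) ∩ (Y ∪ S)) ∪ S.

The sets are not equal: only the reverse inclusion holds.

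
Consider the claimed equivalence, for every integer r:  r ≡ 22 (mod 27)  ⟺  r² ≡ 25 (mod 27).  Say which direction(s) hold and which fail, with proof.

(→) Suppose r ≡ 22 (mod 27). Write r = 27j + 22. Then (27j + 22)² = 729j² + 1188j + 484 = 27(27j² + 44j + 17) + 25, so r² ≡ 25 (mod 27).

(←) This fails: take r = 5. Then 5² = 25 ≡ 25 (mod 27), yet 5 ≡ 5 (mod 27), not 22.

Only the forward implication holds.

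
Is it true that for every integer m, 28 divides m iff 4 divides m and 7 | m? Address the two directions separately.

Both directions hold.

(⇐) Suppose 4 ∣ m and 7 ∣ m. Any common multiple of 4 and 7 is a multiple of their lcm; here gcd(4, 7) = 1, so lcm(4, 7) = 4·7 = 28, so 28 ∣ m.

(⇒) If 28 ∣ m, write m = 28q. Since 28 = 7·4, m = 4·(7q), so 4 ∣ m; and since 28 = 4·7, m = 7·(4q), so 7 ∣ m.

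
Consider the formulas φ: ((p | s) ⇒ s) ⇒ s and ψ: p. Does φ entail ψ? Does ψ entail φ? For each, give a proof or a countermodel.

Only the converse holds.

[⇒] This fails. Under p = F, s = T, the left side is true but the right side is false.

[⇐] Assume the antecedent. If p is true, ((p | s) ⇒ s) ⇒ s reduces to true regardless of the other variables. If p is false, the antecedent cannot hold. Either way ((p | s) ⇒ s) ⇒ s holds.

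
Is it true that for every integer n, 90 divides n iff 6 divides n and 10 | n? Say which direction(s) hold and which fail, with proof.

The forward direction holds; the converse fails.

(→) If 90 ∣ n, write n = 90q. Since 90 = 15·6, n = 6·(15q), so 6 ∣ n; and since 90 = 9·10, n = 10·(9q), so 10 ∣ n.

(←) This fails: take n = 30. Both 6 ∣ 30 and 10 ∣ 30, yet 30 is not a multiple of 90 (since 30 = 0·90 + 30), so 90 ∤ 30.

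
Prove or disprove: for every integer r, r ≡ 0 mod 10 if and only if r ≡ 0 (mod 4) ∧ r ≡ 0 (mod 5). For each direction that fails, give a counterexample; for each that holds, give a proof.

Forward direction. This fails: r = 10 gives 10 ≡ 0 (mod 10) but 10 ≡ 2 (mod 4), so the conjunction on the right does not hold.

Converse. If r ≡ 0 (mod 4) and r ≡ 0 (mod 5), then by the Chinese remainder theorem r ≡ 0 (mod 20). Since 0 ≡ 0 (mod 10) and 10 ∣ 20, we get r ≡ 0 (mod 10).

(⇒) fails; (⇐) holds.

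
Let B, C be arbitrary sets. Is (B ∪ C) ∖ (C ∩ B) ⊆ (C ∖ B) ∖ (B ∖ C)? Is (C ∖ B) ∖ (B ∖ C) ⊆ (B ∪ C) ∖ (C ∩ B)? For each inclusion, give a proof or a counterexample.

(⊇) Let x ∈ (C ∖ B) ∖ (B ∖ C). Then x ∈ C and x ∉ B, from which x ∈ (B ∪ C) ∖ (C ∩ B).

(⊆) This inclusion fails. Take B = {1}, C = ∅; then 1 ∈ (B ∪ C) ∖ (C ∩ B) but 1 ∉ (C ∖ B) ∖ (B ∖ C).

The sets are not equal: only the reverse inclusion holds.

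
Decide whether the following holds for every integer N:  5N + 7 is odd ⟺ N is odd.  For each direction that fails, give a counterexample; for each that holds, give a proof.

Neither direction holds.

(→) This fails: N = 2 gives 5N + 7 = 17, which is odd, but 2 is even, not odd.

(←) This also fails: N = 7 is odd, but 5N + 7 = 42 is even, not odd.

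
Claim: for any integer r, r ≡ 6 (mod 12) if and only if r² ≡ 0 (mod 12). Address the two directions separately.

(⇒) Suppose r ≡ 6 (mod 12). Write r = 12j + 6. Then (12j + 6)² = 144j² + 144j + 36 = 12(12j² + 12j + 3) + 0, so r² ≡ 0 (mod 12).

(⇐) This fails: take r = 0. Then 0² = 0 ≡ 0 (mod 12), yet 0 ≡ 0 (mod 12), not 6.

The forward direction holds; the converse fails.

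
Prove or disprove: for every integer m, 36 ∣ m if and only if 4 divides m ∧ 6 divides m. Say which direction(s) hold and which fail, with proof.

The forward direction holds; the converse fails.

[⇒] If 36 ∣ m, write m = 36q. Since 36 = 9·4, m = 4·(9q), so 4 ∣ m; and since 36 = 6·6, m = 6·(6q), so 6 ∣ m.

[⇐] This fails: take m = 12. Both 4 ∣ 12 and 6 ∣ 12, yet 12 is not a multiple of 36 (since 12 = 0·36 + 12), so 36 ∤ 12.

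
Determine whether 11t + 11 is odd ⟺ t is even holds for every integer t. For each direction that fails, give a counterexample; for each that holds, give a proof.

The biconditional holds.

Forward direction. Suppose 11t + 11 is odd. Since 11 is odd, 11t and t have the same parity, so 11t + 11 ≡ t + 11 (mod 2). As 11 is odd, 11t + 11 is odd exactly when t is even. Thus t is even.

Converse. Suppose t is even; write t = 2j. Then 11t + 11 = 11·(2j) + 11 = 2·11j + 11, which is odd.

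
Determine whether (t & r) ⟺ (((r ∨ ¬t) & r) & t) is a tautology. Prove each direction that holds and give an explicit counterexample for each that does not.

The biconditional holds.

[⇒] Assume the antecedent. If r is true, the antecedent forces (r = T, t = T), and ((r ∨ ¬t) & r) & t holds there. If r is false, the antecedent cannot hold. Either way ((r ∨ ¬t) & r) & t holds.

[⇐] Assume the antecedent. If r is true, the antecedent forces (r = T, t = T), and t & r holds there. If r is false, the antecedent cannot hold. Either way t & r holds.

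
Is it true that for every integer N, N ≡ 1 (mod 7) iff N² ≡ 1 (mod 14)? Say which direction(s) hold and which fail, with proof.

[⇒] This fails: take N = 8. Then 8 ≡ 1 (mod 7), but 8² = 64 ≡ 8 (mod 14), not 1.

[⇐] This fails: take N = 13. Then 13² = 169 ≡ 1 (mod 14), yet 13 ≡ 6 (mod 7), not 1.

Both directions fail.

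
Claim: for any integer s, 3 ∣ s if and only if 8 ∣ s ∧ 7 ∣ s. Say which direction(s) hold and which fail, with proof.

Neither direction holds.

(⟹) This fails: take s = 3. Certainly 3 ∣ 3, but 8 ∤ 3.

(⟸) This fails: take s = 56. Both 8 ∣ 56 and 7 ∣ 56, yet 56 is not a multiple of 3 (since 56 = 18·3 + 2), so 3 ∤ 56.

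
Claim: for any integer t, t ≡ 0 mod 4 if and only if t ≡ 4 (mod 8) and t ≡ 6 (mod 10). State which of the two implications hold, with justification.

[⇒] This fails: t = 0 gives 0 ≡ 0 (mod 4) but 0 ≡ 0 (mod 8), so the conjunction on the right does not hold.

[⇐] Conversely, if t ≡ 4 (mod 8) and t ≡ 6 (mod 10), then by the Chinese remainder theorem t ≡ 36 (mod 40). Since 36 ≡ 0 (mod 4) and 4 ∣ 40, we get t ≡ 0 (mod 4).

The forward direction fails; the converse holds.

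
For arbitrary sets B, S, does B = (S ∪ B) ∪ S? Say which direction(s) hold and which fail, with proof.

(⊆) Let x ∈ B. Then either x ∈ B and x ∉ S; or x ∈ B ∩ S. In each case x ∈ (S ∪ B) ∪ S, so B ⊆ (S ∪ B) ∪ S.

(⊇) This inclusion fails. Take B = ∅, S = {1}; then 1 ∈ (S ∪ B) ∪ S but 1 ∉ B.

The sets are not equal: only the forward inclusion holds.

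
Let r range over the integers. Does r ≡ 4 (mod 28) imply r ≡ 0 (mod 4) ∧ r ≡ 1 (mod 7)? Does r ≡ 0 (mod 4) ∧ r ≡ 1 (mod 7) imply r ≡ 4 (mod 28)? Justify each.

(⇒) This fails: r = 4 gives 4 ≡ 4 (mod 28) but 4 ≡ 4 (mod 7), so the conjunction on the right does not hold.

(⇐) This fails: r = 8 satisfies both congruences on the right (8 ≡ 0 mod 4 and 8 ≡ 1 mod 7) yet 8 ≡ 8 (mod 28), not 4.

Neither direction holds.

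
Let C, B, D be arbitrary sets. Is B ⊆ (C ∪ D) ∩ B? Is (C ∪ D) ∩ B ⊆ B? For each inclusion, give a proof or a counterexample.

Reverse inclusion. Let x ∈ (C ∪ D) ∩ B. Then either x ∈ C ∩ B and x ∉ D; or x ∈ B ∩ D and x ∉ C; or x ∈ C ∩ B ∩ D. In each case x ∈ B, so (C ∪ D) ∩ B ⊆ B.

Forward inclusion. This inclusion fails. Take C = ∅, B = {1}, D = ∅; then 1 ∈ B but 1 ∉ (C ∪ D) ∩ B.

(⊆) fails; (⊇) holds.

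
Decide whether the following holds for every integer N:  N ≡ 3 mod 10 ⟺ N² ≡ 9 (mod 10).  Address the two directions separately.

Only the forward implication holds.

(⇐) This fails: take N = 7. Then 7² = 49 ≡ 9 (mod 10), yet 7 ≡ 7 (mod 10), not 3.

(⇒) Suppose N ≡ 3 mod 10. Write N = 10j + 3. Then (10j + 3)² = 100j² + 60j + 9 = 10(10j² + 6j) + 9, so N² ≡ 9 (mod 10).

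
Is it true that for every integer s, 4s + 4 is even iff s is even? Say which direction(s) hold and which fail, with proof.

Forward direction. This fails: take s = 1. Then 4s + 4 = 8, which is even, yet s = 1 is odd, not even.

Converse. Suppose s is even. Since 4 is even, 4s is even for every s, so 4s + 4 has the same parity as 4, which is even. Hence 4s + 4 is even.

The forward direction fails; the converse holds.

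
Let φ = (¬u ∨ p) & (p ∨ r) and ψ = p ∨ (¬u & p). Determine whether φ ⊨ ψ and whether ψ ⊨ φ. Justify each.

(⇒) fails; (⇐) holds.

(→) This fails. Under p = F, u = F, r = T, the left side is true but the right side is false.

(←) Assume the antecedent. If p is true, (¬u ∨ p) & (p ∨ r) reduces to true regardless of the other variables. If p is false, the antecedent cannot hold. Either way (¬u ∨ p) & (p ∨ r) holds.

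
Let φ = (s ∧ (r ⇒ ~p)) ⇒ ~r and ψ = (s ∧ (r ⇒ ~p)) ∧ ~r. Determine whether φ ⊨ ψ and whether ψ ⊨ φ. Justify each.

(⇒) fails; (⇐) holds.

(⟹) This fails. Under r = F, p = F, s = F, the left side is true but the right side is false.

(⟸) Assume the antecedent. If r is true, the antecedent cannot hold. If r is false, (s ∧ (r ⇒ ~p)) ⇒ ~r reduces to true regardless of the other variables. Either way (s ∧ (r ⇒ ~p)) ⇒ ~r holds.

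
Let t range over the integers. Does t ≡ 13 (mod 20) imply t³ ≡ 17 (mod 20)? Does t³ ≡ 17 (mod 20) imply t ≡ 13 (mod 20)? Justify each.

(⟸) Suppose t³ ≡ 17 (mod 20). The only residue r in {0, …, 19} with r³ ≡ 17 (mod 20) is r = 13, so t ≡ 13 (mod 20).

(⟹) Suppose t ≡ 13 (mod 20). Write t = 20j + 13. Then (20j + 13)³ = 8000j³ + 15600j² + 10140j + 2197 = 20(400j³ + 780j² + 507j + 109) + 17, so t³ ≡ 17 (mod 20).

The biconditional holds.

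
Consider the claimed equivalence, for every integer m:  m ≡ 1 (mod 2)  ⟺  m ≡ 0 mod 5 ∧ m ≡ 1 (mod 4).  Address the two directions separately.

(⇒) fails; (⇐) holds.

Forward direction. This fails: m = 1 gives 1 ≡ 1 (mod 2) but 1 ≡ 1 (mod 5), so the conjunction on the right does not hold.

Converse. If m ≡ 0 (mod 5) and m ≡ 1 (mod 4), then by the Chinese remainder theorem m ≡ 5 (mod 20). Since 5 ≡ 1 (mod 2) and 2 ∣ 20, we get m ≡ 1 (mod 2).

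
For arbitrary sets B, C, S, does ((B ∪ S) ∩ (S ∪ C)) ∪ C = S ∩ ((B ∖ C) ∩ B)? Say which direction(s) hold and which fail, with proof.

Reverse inclusion. Let x ∈ S ∩ ((B ∖ C) ∩ B). Then x ∈ B ∩ S and x ∉ C, from which x ∈ ((B ∪ S) ∩ (S ∪ C)) ∪ C.

Forward inclusion. This inclusion fails. Take B = ∅, C = {1}, S = ∅; then 1 ∈ ((B ∪ S) ∩ (S ∪ C)) ∪ C but 1 ∉ S ∩ ((B ∖ C) ∩ B).

The sets are not equal: only the reverse inclusion holds.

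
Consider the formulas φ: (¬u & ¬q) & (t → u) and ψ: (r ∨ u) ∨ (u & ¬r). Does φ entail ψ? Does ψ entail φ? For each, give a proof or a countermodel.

[⇒] This fails. Under r = F, u = F, t = F, q = F, the left side is true but the right side is false.

[⇐] This fails. Under r = F, u = T, t = F, q = F, the left side is false but the right side is true.

(⇒) fails and (⇐) fails.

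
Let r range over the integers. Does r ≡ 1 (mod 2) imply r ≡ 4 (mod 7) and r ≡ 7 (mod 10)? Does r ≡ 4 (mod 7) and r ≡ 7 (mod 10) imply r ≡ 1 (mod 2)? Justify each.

(⇒) This fails: r = 1 gives 1 ≡ 1 (mod 2) but 1 ≡ 1 (mod 7), so the conjunction on the right does not hold.

(⇐) Conversely, if r ≡ 4 (mod 7) and r ≡ 7 (mod 10), then by the Chinese remainder theorem r ≡ 67 (mod 70). Since 67 ≡ 1 (mod 2) and 2 ∣ 70, we get r ≡ 1 (mod 2).

Only the reverse direction holds.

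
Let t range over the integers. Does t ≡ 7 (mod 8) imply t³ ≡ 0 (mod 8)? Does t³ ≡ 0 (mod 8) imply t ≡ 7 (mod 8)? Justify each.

Neither direction holds.

Forward direction. This fails: take t = 7. Then 7 ≡ 7 (mod 8), but 7³ = 343 ≡ 7 (mod 8), not 0.

Converse. This fails: take t = 0. Then 0³ = 0 ≡ 0 (mod 8), yet 0 ≡ 0 (mod 8), not 7.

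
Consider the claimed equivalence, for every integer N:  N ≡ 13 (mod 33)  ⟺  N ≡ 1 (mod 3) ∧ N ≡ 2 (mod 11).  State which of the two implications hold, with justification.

Both implications hold.

[⇒] Suppose N ≡ 13 (mod 33); write N = 33j + 13. Since 3 ∣ 33, reducing mod 3 gives N ≡ 13 ≡ 1 (mod 3); since 11 ∣ 33, reducing mod 11 gives N ≡ 13 ≡ 2 (mod 11).

[⇐] Conversely, if N ≡ 1 (mod 3) and N ≡ 2 (mod 11), then by the Chinese remainder theorem N ≡ 13 (mod 33). This is exactly N ≡ 13 (mod 33).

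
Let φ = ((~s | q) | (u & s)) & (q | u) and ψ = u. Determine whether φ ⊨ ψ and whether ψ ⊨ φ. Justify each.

(⇒) fails; (⇐) holds.

(⇒) This fails. Under u = F, s = F, q = T, the left side is true but the right side is false.

(⇐) Assume the antecedent. If u is true, ((~s | q) | (u & s)) & (q | u) reduces to true regardless of the other variables. If u is false, the antecedent cannot hold. Either way ((~s | q) | (u & s)) & (q | u) holds.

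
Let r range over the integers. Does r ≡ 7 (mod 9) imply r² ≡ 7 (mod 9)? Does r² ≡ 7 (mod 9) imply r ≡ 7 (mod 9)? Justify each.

Forward direction. This fails: take r = 7. Then 7 ≡ 7 (mod 9), but 7² = 49 ≡ 4 (mod 9), not 7.

Converse. This fails: take r = 4. Then 4² = 16 ≡ 7 (mod 9), yet 4 ≡ 4 (mod 9), not 7.

Neither direction holds.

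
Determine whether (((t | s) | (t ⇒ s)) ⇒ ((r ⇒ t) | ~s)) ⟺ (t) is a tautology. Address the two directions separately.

(⟹) This fails. Under r = F, t = F, s = F, the left side is true but the right side is false.

(⟸) Assume the antecedent. If r is true, the antecedent forces (r = T, t = T, s = F) or (r = T, t = T, s = T), and the consequent holds there. If r is false, the consequent reduces to true regardless of the other variables. Either way the consequent holds.

Only the reverse direction holds.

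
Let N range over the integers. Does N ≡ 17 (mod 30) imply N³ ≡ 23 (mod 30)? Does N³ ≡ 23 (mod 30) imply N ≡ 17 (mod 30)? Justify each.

(⇒) Suppose N ≡ 17 (mod 30). Write N = 30j + 17. Then (30j + 17)³ = 27000j³ + 45900j² + 26010j + 4913 = 30(900j³ + 1530j² + 867j + 163) + 23, so N³ ≡ 23 (mod 30).

(⇐) Conversely, suppose N³ ≡ 23 (mod 30). The only residue r in {0, …, 29} with r³ ≡ 23 (mod 30) is r = 17, so N ≡ 17 (mod 30).

Equivalent; both directions hold.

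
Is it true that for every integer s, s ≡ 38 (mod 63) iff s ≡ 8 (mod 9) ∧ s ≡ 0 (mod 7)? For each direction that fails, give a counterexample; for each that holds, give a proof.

Neither direction holds.

(⇒) This fails: s = 38 gives 38 ≡ 38 (mod 63) but 38 ≡ 2 (mod 9), so the conjunction on the right does not hold.

(⇐) This fails: s = 35 satisfies both congruences on the right (35 ≡ 8 mod 9 and 35 ≡ 0 mod 7) yet 35 ≡ 35 (mod 63), not 38.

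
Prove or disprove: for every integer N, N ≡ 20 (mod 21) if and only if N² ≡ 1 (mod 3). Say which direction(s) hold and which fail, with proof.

(⇒) holds; (⇐) fails.

(⇒) Suppose N ≡ 20 (mod 21). Then N² ≡ 20² = 400 (mod 21), and since 3 ∣ 21, also N² ≡ 1 (mod 3).

(⇐) This fails: take N = 1. Then 1² = 1 ≡ 1 (mod 3), yet 1 ≡ 1 (mod 21), not 20.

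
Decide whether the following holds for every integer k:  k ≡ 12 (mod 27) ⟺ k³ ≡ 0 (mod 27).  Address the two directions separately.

The forward direction holds; the converse fails.

(→) Suppose k ≡ 12 (mod 27). Write k = 27j + 12. Then (27j + 12)³ = 19683j³ + 26244j² + 11664j + 1728 = 27(729j³ + 972j² + 432j + 64) + 0, so k³ ≡ 0 (mod 27).

(←) This fails: take k = 0. Then 0³ = 0 ≡ 0 (mod 27), yet 0 ≡ 0 (mod 27), not 12.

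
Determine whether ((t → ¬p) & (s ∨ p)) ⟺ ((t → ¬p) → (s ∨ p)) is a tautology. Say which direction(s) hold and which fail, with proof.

Forward direction. Assume the antecedent. If p is true, (t → ¬p) → (s ∨ p) reduces to true regardless of the other variables. If p is false, the antecedent forces (p = F, s = T, t = F) or (p = F, s = T, t = T), and (t → ¬p) → (s ∨ p) holds there. Either way (t → ¬p) → (s ∨ p) holds.

Converse. This fails. Under p = T, s = F, t = T, the left side is false but the right side is true.

Not equivalent: only (⇒) holds.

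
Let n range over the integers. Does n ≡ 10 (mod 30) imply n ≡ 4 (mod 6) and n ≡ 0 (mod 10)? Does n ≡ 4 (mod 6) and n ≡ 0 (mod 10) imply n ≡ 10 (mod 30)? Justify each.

Both directions hold.

[⇐] If n ≡ 4 (mod 6) and n ≡ 0 (mod 10), then by the Chinese remainder theorem n ≡ 10 (mod 30). This is exactly n ≡ 10 (mod 30).

[⇒] Suppose n ≡ 10 (mod 30); write n = 30j + 10. Since 6 ∣ 30, reducing mod 6 gives n ≡ 10 ≡ 4 (mod 6); since 10 ∣ 30, reducing mod 10 gives n ≡ 10 ≡ 0 (mod 10).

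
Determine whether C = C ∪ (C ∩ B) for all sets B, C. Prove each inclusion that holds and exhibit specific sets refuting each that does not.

The two sets are equal.

Forward inclusion. Let x ∈ C. Then either x ∈ C and x ∉ B; or x ∈ B ∩ C. In each case x ∈ C ∪ (C ∩ B), so C ⊆ C ∪ (C ∩ B).

Reverse inclusion. Let x ∈ C ∪ (C ∩ B). Then either x ∈ C and x ∉ B; or x ∈ B ∩ C. In each case x ∈ C, so C ∪ (C ∩ B) ⊆ C.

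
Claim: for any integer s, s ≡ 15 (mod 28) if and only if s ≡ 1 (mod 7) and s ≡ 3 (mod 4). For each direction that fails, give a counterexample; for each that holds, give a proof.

Forward direction. Suppose s ≡ 15 (mod 28); write s = 28j + 15. Since 7 ∣ 28, reducing mod 7 gives s ≡ 15 ≡ 1 (mod 7); since 4 ∣ 28, reducing mod 4 gives s ≡ 15 ≡ 3 (mod 4).

Converse. If s ≡ 1 (mod 7) and s ≡ 3 (mod 4), then by the Chinese remainder theorem s ≡ 15 (mod 28). This is exactly s ≡ 15 (mod 28).

Both implications hold.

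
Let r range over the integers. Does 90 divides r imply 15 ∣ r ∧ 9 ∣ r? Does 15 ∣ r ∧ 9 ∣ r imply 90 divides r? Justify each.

(⟹) If 90 ∣ r, write r = 90q. Since 90 = 6·15, r = 15·(6q), so 15 ∣ r; and since 90 = 10·9, r = 9·(10q), so 9 ∣ r.

(⟸) This fails: take r = 45. Both 15 ∣ 45 and 9 ∣ 45, yet 45 is not a multiple of 90 (since 45 = 0·90 + 45), so 90 ∤ 45.

(⇒) holds; (⇐) fails.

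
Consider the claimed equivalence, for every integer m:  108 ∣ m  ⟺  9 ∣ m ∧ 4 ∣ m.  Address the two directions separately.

(⇒) holds; (⇐) fails.

(⇒) If 108 ∣ m, write m = 108q. Since 108 = 12·9, m = 9·(12q), so 9 ∣ m; and since 108 = 27·4, m = 4·(27q), so 4 ∣ m.

(⇐) This fails: take m = 36. Both 9 ∣ 36 and 4 ∣ 36, yet 36 is not a multiple of 108 (since 36 = 0·108 + 36), so 108 ∤ 36.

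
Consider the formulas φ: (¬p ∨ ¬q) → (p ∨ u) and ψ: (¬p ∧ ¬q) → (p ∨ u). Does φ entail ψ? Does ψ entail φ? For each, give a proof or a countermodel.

Only the forward implication holds.

Converse. This fails. Under p = F, q = T, u = F, the left side is false but the right side is true.

Forward direction. Assume the antecedent. If p is true, (¬p ∧ ¬q) → (p ∨ u) reduces to true regardless of the other variables. If p is false, the antecedent forces (p = F, q = F, u = T) or (p = F, q = T, u = T), and (¬p ∧ ¬q) → (p ∨ u) holds there. Either way (¬p ∧ ¬q) → (p ∨ u) holds.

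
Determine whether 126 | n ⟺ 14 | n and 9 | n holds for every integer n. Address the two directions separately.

[⇐] Suppose 14 ∣ n and 9 ∣ n. Any common multiple of 14 and 9 is a multiple of their lcm; here gcd(14, 9) = 1, so lcm(14, 9) = 14·9 = 126, so 126 ∣ n.

[⇒] If 126 ∣ n, write n = 126q. Since 126 = 9·14, n = 14·(9q), so 14 ∣ n; and since 126 = 14·9, n = 9·(14q), so 9 ∣ n.

Both directions hold; the statement is true.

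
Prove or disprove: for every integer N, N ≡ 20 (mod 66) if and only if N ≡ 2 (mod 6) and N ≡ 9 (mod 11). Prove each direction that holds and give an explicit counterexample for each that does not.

(⇒) Suppose N ≡ 20 (mod 66); write N = 66j + 20. Since 6 ∣ 66, reducing mod 6 gives N ≡ 20 ≡ 2 (mod 6); since 11 ∣ 66, reducing mod 11 gives N ≡ 20 ≡ 9 (mod 11).

(⇐) Conversely, if N ≡ 2 (mod 6) and N ≡ 9 (mod 11), then by the Chinese remainder theorem N ≡ 20 (mod 66). This is exactly N ≡ 20 (mod 66).

The biconditional holds.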